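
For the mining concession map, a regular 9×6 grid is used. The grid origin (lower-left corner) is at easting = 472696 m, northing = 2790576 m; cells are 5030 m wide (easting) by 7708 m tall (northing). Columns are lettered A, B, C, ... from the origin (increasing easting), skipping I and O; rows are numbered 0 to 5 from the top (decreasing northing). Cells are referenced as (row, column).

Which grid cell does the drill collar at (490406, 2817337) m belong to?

Column index: ⌊(490406 − 472696) / 5030⌋ = ⌊3.521⌋ = 3 → column D
Row offset from origin: ⌊(2817337 − 2790576) / 7708⌋ = ⌊3.472⌋ = 3 → row 2 (counted from top)

(2, D)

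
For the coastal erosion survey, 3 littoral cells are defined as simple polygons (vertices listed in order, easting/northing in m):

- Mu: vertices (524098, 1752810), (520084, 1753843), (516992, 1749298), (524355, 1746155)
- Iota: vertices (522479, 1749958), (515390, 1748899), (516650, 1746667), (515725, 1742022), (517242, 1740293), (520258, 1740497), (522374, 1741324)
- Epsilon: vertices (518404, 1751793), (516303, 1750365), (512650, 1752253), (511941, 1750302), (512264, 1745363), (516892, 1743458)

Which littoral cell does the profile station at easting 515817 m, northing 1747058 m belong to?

Epsilon

Cast a ray rightward from (515817, 1747058). For each polygon, the edges (by vertex number in listed order) whose endpoints lie on opposite sides of northing = 1747058, where each meets that height, and whether that is right or left of the point:
Mu: 3–4 at easting≈522239.6 (right), 4–1 at easting≈524320.1 (right) → 2 crossings.
Iota: 2–3 at easting≈516429.3 (right), 7–1 at easting≈522443.7 (right) → 2 crossings.
Epsilon: 4–5 at easting≈512153.2 (left), 6–1 at easting≈517545.1 (right) → 1 crossing.
Only Epsilon has an odd count, so the point is inside Epsilon.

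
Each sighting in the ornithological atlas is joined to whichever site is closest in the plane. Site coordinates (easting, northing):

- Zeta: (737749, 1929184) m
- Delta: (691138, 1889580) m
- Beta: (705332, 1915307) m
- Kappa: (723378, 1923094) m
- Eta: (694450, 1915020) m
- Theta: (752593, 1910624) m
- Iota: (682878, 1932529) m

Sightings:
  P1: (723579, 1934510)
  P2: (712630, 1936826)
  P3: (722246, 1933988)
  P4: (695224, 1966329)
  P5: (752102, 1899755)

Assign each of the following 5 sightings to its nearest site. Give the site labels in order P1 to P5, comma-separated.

P1 → Kappa (d²=130365457.00)
P2 → Kappa (d²=304087328.00)
P3 → Kappa (d²=119960660.00)
P4 → Iota (d²=1294863716.00)
P5 → Theta (d²=118376242.00)

Kappa, Kappa, Kappa, Iota, Theta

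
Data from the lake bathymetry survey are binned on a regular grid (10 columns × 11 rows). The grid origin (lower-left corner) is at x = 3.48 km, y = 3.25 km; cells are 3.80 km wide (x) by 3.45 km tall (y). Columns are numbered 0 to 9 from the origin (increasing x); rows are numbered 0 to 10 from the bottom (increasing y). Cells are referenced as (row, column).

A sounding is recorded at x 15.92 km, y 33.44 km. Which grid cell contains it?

(8, 3)

Column index: ⌊(15.92 − 3.48) / 3.80⌋ = ⌊3.274⌋ = 3
Row offset from origin: ⌊(33.44 − 3.25) / 3.45⌋ = ⌊8.751⌋ = 8 → row 8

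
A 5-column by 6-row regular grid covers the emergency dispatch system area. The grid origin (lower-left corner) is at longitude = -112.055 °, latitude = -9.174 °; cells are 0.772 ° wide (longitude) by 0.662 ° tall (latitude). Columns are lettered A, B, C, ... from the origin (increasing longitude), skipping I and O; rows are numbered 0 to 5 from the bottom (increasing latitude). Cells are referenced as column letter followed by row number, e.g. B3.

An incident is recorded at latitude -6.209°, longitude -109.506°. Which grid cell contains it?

D4

Column index: ⌊(-109.506 − -112.055) / 0.772⌋ = ⌊3.302⌋ = 3 → column D
Row offset from origin: ⌊(-6.209 − -9.174) / 0.662⌋ = ⌊4.479⌋ = 4 → row 4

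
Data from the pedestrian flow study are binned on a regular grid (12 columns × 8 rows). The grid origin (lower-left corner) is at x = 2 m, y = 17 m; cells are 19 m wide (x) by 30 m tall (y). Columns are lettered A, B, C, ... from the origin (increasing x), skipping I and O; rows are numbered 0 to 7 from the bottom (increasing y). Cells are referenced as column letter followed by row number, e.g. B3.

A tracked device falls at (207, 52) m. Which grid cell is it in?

Column index: ⌊(207 − 2) / 19⌋ = ⌊10.789⌋ = 10 → column L
Row offset from origin: ⌊(52 − 17) / 30⌋ = ⌊1.167⌋ = 1 → row 1

L1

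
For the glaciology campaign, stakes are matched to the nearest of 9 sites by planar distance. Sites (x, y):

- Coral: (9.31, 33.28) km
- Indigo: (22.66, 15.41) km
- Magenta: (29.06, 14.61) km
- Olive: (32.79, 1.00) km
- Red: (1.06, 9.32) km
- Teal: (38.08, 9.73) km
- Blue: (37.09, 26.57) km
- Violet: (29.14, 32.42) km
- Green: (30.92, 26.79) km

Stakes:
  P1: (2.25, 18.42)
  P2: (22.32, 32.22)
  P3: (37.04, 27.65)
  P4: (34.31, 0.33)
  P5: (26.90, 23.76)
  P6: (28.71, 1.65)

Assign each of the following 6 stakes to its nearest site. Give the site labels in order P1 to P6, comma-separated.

P1 → Red (d²=84.23)
P2 → Violet (d²=46.55)
P3 → Blue (d²=1.17)
P4 → Olive (d²=2.76)
P5 → Green (d²=25.34)
P6 → Olive (d²=17.07)

Red, Violet, Blue, Olive, Green, Olive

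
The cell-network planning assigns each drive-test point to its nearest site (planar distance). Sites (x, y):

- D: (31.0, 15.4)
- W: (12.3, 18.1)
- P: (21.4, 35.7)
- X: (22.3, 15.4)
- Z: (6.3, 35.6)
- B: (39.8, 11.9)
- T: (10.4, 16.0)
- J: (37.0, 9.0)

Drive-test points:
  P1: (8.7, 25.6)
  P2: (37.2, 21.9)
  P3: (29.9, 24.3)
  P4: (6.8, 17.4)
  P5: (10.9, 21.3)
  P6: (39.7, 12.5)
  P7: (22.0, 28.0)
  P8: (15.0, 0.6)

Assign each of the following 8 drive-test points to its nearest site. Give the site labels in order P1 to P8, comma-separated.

W, D, D, T, W, B, P, T

P1 → W (d²=69.21)
P2 → D (d²=80.69)
P3 → D (d²=80.42)
P4 → T (d²=14.92)
P5 → W (d²=12.20)
P6 → B (d²=0.37)
P7 → P (d²=59.65)
P8 → T (d²=258.32)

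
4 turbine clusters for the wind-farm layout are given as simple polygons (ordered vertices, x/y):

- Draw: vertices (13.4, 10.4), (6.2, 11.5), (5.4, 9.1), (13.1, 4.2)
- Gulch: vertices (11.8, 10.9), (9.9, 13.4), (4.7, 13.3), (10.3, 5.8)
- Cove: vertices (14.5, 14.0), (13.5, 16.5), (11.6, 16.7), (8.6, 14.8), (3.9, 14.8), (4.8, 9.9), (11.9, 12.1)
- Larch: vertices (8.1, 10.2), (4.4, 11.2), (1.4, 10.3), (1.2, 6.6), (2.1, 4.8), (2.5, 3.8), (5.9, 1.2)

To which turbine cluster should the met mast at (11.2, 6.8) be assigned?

Draw

Cast a ray rightward from (11.2, 6.8). For each polygon, the edges (by vertex number in listed order) whose endpoints lie on opposite sides of y = 6.8, where each meets that height, and whether that is right or left of the point:
Draw: 3–4 at x≈9.01 (left), 4–1 at x≈13.23 (right) → 1 crossing.
Gulch: 3–4 at x≈9.55 (left), 4–1 at x≈10.59 (left) → 0 crossings.
Cove: no edge straddles that height → 0 crossings.
Larch: 3–4 at x≈1.21 (left), 7–1 at x≈7.27 (left) → 0 crossings.
Only Draw has an odd count, so the point is inside Draw.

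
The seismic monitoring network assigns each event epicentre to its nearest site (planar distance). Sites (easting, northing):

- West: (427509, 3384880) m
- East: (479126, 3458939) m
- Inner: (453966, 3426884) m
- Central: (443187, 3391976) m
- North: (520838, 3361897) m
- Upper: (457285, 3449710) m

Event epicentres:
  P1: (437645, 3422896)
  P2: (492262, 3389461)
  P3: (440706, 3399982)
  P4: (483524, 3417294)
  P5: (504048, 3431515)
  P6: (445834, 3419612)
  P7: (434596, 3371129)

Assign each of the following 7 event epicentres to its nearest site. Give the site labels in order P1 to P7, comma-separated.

P1 → Inner (d²=282279185.00)
P2 → North (d²=1576361872.00)
P3 → Central (d²=70251397.00)
P4 → Inner (d²=965643464.00)
P5 → East (d²=1373181860.00)
P6 → Inner (d²=119011408.00)
P7 → West (d²=239315570.00)

Inner, North, Central, Inner, East, Inner, West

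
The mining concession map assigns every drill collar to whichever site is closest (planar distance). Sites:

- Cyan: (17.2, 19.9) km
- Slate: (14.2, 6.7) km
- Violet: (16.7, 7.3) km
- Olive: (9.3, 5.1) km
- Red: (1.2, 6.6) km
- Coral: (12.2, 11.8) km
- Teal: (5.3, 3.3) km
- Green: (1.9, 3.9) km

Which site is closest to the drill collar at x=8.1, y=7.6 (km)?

Squared distances to each site:
Cyan: 234.100; Slate: 38.020; Violet: 74.050; Olive: 7.690; Red: 48.610; Coral: 34.450; Teal: 26.330; Green: 52.130.
Minimum at Olive.

Olive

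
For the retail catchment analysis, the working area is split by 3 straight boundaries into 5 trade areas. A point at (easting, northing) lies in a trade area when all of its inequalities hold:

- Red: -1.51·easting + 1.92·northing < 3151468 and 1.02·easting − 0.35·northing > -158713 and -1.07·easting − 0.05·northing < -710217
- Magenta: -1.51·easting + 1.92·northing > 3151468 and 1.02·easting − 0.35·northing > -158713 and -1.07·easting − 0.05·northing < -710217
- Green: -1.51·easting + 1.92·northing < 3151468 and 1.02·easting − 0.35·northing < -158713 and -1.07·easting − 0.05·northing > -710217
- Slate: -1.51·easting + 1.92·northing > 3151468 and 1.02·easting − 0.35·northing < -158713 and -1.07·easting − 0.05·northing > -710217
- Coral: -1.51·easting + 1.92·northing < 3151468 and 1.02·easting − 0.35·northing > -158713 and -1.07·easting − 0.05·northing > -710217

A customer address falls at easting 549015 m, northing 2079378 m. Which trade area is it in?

Slate

-1.51·549015 + 1.92·2079378 = 3163393.110, which is > 3151468
1.02·549015 − 0.35·2079378 = -167787.000, which is < -158713
-1.07·549015 − 0.05·2079378 = -691414.950, which is > -710217
This sign pattern matches Slate.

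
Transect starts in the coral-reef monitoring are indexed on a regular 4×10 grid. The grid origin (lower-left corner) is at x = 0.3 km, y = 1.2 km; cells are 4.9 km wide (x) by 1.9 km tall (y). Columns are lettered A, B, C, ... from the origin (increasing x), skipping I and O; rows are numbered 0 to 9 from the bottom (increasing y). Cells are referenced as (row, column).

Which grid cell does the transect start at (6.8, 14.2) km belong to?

Column index: ⌊(6.8 − 0.3) / 4.9⌋ = ⌊1.327⌋ = 1 → column B
Row offset from origin: ⌊(14.2 − 1.2) / 1.9⌋ = ⌊6.842⌋ = 6 → row 6

(6, B)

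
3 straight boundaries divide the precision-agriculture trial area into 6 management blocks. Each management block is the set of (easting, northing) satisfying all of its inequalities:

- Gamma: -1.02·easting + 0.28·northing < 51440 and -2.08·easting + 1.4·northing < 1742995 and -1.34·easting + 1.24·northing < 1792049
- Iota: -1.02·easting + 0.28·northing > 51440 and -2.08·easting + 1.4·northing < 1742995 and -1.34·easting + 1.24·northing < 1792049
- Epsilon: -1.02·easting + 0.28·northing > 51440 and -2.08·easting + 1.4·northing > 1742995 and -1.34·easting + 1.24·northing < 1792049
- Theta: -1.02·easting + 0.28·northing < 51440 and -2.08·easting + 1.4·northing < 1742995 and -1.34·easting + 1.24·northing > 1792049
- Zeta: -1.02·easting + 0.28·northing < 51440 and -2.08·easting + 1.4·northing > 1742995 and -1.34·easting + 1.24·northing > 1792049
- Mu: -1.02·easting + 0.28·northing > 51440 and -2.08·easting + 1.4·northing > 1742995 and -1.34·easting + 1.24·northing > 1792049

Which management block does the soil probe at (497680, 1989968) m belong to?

-1.02·497680 + 0.28·1989968 = 49557.440, which is < 51440
-2.08·497680 + 1.4·1989968 = 1750780.800, which is > 1742995
-1.34·497680 + 1.24·1989968 = 1800669.120, which is > 1792049
This sign pattern matches Zeta.

Zeta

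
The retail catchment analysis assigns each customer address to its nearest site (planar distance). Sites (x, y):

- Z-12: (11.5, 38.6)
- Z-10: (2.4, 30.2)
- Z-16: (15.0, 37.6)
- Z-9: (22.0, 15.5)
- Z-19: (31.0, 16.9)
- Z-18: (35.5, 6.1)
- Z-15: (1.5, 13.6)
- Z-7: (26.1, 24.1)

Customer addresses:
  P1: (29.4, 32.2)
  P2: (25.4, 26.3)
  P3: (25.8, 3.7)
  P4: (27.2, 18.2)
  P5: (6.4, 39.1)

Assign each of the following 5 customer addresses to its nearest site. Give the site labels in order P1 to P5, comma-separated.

Z-7, Z-7, Z-18, Z-19, Z-12

P1 → Z-7 (d²=76.50)
P2 → Z-7 (d²=5.33)
P3 → Z-18 (d²=99.85)
P4 → Z-19 (d²=16.13)
P5 → Z-12 (d²=26.26)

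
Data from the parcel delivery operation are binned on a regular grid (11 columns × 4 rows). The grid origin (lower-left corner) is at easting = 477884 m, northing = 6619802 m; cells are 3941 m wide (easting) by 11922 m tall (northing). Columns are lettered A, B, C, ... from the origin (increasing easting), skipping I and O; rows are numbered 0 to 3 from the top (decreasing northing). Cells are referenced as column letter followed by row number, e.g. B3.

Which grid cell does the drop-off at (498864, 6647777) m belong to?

F1

Column index: ⌊(498864 − 477884) / 3941⌋ = ⌊5.324⌋ = 5 → column F
Row offset from origin: ⌊(6647777 − 6619802) / 11922⌋ = ⌊2.347⌋ = 2 → row 1 (counted from top)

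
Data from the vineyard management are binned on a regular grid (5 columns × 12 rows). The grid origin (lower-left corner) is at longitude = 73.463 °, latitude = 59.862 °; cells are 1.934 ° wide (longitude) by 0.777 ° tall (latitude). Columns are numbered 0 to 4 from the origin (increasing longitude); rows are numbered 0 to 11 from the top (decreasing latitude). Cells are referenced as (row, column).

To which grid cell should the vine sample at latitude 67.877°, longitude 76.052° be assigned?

Column index: ⌊(76.052 − 73.463) / 1.934⌋ = ⌊1.339⌋ = 1
Row offset from origin: ⌊(67.877 − 59.862) / 0.777⌋ = ⌊10.315⌋ = 10 → row 1 (counted from top)

(1, 1)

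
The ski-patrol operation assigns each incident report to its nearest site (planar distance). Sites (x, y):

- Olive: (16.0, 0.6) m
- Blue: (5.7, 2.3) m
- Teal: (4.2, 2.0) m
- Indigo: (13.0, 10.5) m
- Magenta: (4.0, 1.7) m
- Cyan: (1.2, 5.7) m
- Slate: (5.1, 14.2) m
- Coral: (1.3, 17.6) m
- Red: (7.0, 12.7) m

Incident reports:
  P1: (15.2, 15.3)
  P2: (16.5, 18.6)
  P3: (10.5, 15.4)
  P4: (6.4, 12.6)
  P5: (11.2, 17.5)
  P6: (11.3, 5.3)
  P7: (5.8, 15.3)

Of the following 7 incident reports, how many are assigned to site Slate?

P1 → Indigo
P2 → Indigo
P3 → Red
P4 → Red
P5 → Red
P6 → Indigo
P7 → Slate
1 of the 7 goes to Slate.

1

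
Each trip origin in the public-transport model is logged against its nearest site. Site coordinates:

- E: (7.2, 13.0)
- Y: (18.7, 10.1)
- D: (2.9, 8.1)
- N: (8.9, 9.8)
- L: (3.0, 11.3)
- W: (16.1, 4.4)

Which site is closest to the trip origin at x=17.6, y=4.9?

W

Squared distances to each site:
E: 173.770; Y: 28.250; D: 226.330; N: 99.700; L: 254.120; W: 2.500.
Minimum at W.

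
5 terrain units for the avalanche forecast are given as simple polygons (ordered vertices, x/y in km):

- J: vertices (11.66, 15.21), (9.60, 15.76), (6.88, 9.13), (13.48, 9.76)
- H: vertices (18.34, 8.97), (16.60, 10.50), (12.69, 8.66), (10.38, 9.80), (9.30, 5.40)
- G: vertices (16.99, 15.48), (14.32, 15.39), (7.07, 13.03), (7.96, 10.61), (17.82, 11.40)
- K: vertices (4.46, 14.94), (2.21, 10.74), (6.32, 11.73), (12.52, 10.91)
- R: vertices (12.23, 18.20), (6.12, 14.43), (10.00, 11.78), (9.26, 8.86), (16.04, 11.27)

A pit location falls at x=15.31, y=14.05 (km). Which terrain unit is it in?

G

Cast a ray rightward from (15.31, 14.05). For each polygon, the edges (by vertex number in listed order) whose endpoints lie on opposite sides of y = 14.05, where each meets that height, and whether that is right or left of the point:
J: 2–3 at x≈8.898 (left), 4–1 at x≈12.047 (left) → 0 crossings.
H: no edge straddles that height → 0 crossings.
G: 2–3 at x≈10.203 (left), 5–1 at x≈17.281 (right) → 1 crossing.
K: 1–2 at x≈3.983 (left), 4–1 at x≈6.240 (left) → 0 crossings.
R: 2–3 at x≈6.676 (left), 5–1 at x≈14.512 (left) → 0 crossings.
Only G has an odd count, so the point is inside G.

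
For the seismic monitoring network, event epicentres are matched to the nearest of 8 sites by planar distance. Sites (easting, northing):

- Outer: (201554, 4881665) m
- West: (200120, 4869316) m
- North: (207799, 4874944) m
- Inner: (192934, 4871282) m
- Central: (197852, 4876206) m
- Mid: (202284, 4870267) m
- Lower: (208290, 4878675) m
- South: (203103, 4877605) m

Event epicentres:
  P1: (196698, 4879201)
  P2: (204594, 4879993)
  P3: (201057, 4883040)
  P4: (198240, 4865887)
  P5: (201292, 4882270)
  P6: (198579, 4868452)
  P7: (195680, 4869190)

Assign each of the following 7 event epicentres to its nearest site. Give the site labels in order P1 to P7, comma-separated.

P1 → Central (d²=10301741.00)
P2 → South (d²=7925625.00)
P3 → Outer (d²=2137634.00)
P4 → West (d²=15292441.00)
P5 → Outer (d²=434669.00)
P6 → West (d²=3121177.00)
P7 → Inner (d²=11916980.00)

Central, South, Outer, West, Outer, West, Inner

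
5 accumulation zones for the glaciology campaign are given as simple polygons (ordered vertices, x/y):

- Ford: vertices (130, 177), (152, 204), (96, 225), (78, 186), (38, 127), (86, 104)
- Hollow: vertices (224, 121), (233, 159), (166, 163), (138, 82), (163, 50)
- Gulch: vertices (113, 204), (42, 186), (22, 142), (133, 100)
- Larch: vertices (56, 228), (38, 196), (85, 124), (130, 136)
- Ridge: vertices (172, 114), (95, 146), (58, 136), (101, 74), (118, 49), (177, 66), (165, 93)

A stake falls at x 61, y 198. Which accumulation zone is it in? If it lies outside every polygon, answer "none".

Cast a ray rightward from (61, 198). For each polygon, the edges (by vertex number in listed order) whose endpoints lie on opposite sides of y = 198, where each meets that height, and whether that is right or left of the point:
Ford: 1–2 at x≈147.1 (right), 3–4 at x≈83.5 (right) → 2 crossings.
Hollow: no edge straddles that height → 0 crossings.
Gulch: 1–2 at x≈89.3 (right), 4–1 at x≈114.2 (right) → 2 crossings.
Larch: 1–2 at x≈39.1 (left), 4–1 at x≈80.1 (right) → 1 crossing.
Ridge: no edge straddles that height → 0 crossings.
Only Larch has an odd count, so the point is inside Larch.

Larch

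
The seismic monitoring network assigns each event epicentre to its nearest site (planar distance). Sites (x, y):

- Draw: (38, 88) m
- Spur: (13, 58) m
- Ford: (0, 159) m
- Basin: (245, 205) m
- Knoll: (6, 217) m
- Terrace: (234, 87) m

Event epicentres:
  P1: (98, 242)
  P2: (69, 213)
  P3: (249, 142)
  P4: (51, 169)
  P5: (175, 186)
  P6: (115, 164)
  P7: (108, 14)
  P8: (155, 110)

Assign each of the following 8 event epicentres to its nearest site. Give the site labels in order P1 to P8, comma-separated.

P1 → Knoll (d²=9089.00)
P2 → Knoll (d²=3985.00)
P3 → Terrace (d²=3250.00)
P4 → Ford (d²=2701.00)
P5 → Basin (d²=5261.00)
P6 → Draw (d²=11705.00)
P7 → Draw (d²=10376.00)
P8 → Terrace (d²=6770.00)

Knoll, Knoll, Terrace, Ford, Basin, Draw, Draw, Terrace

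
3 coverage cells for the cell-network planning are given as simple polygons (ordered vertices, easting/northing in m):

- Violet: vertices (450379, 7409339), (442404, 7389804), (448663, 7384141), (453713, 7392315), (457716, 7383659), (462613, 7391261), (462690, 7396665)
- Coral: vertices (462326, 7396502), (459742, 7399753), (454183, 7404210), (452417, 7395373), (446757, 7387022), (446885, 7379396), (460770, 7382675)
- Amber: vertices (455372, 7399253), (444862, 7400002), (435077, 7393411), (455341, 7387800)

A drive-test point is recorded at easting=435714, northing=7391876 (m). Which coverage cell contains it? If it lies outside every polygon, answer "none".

Cast a ray rightward from (435714, 7391876). For each polygon, the edges (by vertex number in listed order) whose endpoints lie on opposite sides of northing = 7391876, where each meets that height, and whether that is right or left of the point:
Violet: 1–2 at easting≈443249.9 (right), 3–4 at easting≈453441.8 (right), 4–5 at easting≈453916.0 (right), 6–7 at easting≈462621.8 (right) → 4 crossings.
Coral: 4–5 at easting≈450046.9 (right), 7–1 at easting≈461805.4 (right) → 2 crossings.
Amber: 3–4 at easting≈440620.6 (right), 4–1 at easting≈455352.0 (right) → 2 crossings.
All counts are even, so the point lies outside every listed polygon.

none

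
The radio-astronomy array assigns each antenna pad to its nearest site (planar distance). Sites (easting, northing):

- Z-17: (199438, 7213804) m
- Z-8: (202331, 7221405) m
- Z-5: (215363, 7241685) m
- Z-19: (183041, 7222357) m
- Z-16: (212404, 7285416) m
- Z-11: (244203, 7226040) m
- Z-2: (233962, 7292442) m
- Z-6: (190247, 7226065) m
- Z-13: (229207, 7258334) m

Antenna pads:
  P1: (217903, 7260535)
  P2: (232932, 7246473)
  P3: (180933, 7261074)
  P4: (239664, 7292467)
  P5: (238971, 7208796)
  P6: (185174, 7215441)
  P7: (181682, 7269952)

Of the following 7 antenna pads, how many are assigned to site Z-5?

P1 → Z-13
P2 → Z-13
P3 → Z-6
P4 → Z-2
P5 → Z-11
P6 → Z-19
P7 → Z-16
0 of the 7 go to Z-5.

0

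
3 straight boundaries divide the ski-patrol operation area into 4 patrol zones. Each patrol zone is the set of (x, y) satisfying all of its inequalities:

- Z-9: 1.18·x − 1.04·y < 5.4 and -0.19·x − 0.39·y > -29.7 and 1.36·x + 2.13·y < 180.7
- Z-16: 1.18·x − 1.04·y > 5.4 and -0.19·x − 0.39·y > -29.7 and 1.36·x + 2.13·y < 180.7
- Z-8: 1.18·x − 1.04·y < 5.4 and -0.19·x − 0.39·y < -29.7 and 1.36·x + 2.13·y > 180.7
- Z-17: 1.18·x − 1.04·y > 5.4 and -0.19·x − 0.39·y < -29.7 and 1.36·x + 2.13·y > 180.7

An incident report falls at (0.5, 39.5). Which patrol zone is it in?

Z-9

1.18·0.5 − 1.04·39.5 = -40.490, which is < 5.4
-0.19·0.5 − 0.39·39.5 = -15.500, which is > -29.7
1.36·0.5 + 2.13·39.5 = 84.815, which is < 180.7
This sign pattern matches Z-9.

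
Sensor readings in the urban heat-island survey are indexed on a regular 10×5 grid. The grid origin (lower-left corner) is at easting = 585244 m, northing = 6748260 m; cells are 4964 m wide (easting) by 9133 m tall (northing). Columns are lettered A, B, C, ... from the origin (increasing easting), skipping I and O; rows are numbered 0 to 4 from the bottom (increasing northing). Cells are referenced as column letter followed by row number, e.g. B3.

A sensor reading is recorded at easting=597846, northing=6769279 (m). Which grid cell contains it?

C2

Column index: ⌊(597846 − 585244) / 4964⌋ = ⌊2.539⌋ = 2 → column C
Row offset from origin: ⌊(6769279 − 6748260) / 9133⌋ = ⌊2.301⌋ = 2 → row 2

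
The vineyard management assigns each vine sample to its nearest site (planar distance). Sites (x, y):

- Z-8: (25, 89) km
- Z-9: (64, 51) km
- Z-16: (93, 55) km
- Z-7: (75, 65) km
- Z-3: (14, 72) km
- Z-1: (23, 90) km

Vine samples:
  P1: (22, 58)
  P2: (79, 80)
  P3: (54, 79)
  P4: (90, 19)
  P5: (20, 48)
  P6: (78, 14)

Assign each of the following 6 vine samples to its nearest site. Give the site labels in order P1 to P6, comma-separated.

P1 → Z-3 (d²=260.00)
P2 → Z-7 (d²=241.00)
P3 → Z-7 (d²=637.00)
P4 → Z-16 (d²=1305.00)
P5 → Z-3 (d²=612.00)
P6 → Z-9 (d²=1565.00)

Z-3, Z-7, Z-7, Z-16, Z-3, Z-9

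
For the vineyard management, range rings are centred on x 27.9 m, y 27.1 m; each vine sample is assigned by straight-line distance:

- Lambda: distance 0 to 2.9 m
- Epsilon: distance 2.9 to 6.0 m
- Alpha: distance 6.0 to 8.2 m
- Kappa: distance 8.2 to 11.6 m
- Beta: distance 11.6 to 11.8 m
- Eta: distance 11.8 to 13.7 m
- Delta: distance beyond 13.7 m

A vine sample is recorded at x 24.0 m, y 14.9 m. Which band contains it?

Distance = √((24.0−27.9)² + (14.9−27.1)²) = √(15.210 + 148.840) = 12.808 m.
11.8 ≤ 12.808 < 13.7 → Eta.

Eta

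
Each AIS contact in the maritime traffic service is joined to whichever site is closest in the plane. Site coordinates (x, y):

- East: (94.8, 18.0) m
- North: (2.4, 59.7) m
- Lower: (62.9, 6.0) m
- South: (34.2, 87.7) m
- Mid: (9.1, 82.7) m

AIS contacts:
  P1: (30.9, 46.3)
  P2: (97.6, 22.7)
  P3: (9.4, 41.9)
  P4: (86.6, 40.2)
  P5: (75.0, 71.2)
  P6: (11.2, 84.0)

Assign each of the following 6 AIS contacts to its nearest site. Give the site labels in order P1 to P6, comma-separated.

P1 → North (d²=991.81)
P2 → East (d²=29.93)
P3 → North (d²=365.84)
P4 → East (d²=560.08)
P5 → South (d²=1936.89)
P6 → Mid (d²=6.10)

North, East, North, East, South, Mid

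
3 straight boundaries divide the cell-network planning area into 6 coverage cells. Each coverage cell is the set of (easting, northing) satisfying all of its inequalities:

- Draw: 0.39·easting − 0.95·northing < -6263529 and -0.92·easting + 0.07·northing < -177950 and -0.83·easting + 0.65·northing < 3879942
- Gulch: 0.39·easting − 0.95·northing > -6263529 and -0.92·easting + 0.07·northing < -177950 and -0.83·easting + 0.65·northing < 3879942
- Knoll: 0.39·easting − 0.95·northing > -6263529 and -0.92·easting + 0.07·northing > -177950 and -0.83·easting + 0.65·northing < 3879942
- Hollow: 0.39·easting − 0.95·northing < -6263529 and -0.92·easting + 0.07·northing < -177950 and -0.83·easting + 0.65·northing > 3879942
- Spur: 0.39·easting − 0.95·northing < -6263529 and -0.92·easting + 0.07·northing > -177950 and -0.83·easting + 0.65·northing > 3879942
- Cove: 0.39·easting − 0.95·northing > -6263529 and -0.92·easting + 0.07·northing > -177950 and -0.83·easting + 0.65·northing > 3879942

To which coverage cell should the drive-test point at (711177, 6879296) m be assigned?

0.39·711177 − 0.95·6879296 = -6257972.170, which is > -6263529
-0.92·711177 + 0.07·6879296 = -172732.120, which is > -177950
-0.83·711177 + 0.65·6879296 = 3881265.490, which is > 3879942
This sign pattern matches Cove.

Cove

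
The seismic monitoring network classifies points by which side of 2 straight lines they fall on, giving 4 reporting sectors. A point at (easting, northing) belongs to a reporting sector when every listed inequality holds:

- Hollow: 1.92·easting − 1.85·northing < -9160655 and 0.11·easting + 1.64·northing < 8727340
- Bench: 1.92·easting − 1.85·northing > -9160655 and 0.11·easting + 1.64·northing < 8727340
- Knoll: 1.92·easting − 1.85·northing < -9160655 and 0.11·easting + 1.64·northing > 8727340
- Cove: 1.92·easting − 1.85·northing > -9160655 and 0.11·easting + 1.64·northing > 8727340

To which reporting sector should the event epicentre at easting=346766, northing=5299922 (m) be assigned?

Cove

1.92·346766 − 1.85·5299922 = -9139064.980, which is > -9160655
0.11·346766 + 1.64·5299922 = 8730016.340, which is > 8727340
This sign pattern matches Cove.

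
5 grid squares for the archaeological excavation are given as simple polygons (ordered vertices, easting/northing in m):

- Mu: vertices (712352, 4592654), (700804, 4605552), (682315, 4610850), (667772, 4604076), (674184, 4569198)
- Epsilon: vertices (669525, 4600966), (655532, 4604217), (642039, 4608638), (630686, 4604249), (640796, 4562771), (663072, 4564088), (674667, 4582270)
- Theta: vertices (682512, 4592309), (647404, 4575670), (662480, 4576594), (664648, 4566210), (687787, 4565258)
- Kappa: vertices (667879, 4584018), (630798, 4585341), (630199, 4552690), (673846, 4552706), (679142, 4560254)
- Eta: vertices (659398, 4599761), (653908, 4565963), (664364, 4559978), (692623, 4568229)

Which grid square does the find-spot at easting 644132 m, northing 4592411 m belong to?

Cast a ray rightward from (644132, 4592411). For each polygon, the edges (by vertex number in listed order) whose endpoints lie on opposite sides of northing = 4592411, where each meets that height, and whether that is right or left of the point:
Mu: 4–5 at easting≈669916.5 (right), 5–1 at easting≈711956.6 (right) → 2 crossings.
Epsilon: 4–5 at easting≈633571.4 (left), 7–1 at easting≈671877.9 (right) → 1 crossing.
Theta: no edge straddles that height → 0 crossings.
Kappa: no edge straddles that height → 0 crossings.
Eta: 1–2 at easting≈658204.1 (right), 4–1 at easting≈667142.6 (right) → 2 crossings.
Only Epsilon has an odd count, so the point is inside Epsilon.

Epsilon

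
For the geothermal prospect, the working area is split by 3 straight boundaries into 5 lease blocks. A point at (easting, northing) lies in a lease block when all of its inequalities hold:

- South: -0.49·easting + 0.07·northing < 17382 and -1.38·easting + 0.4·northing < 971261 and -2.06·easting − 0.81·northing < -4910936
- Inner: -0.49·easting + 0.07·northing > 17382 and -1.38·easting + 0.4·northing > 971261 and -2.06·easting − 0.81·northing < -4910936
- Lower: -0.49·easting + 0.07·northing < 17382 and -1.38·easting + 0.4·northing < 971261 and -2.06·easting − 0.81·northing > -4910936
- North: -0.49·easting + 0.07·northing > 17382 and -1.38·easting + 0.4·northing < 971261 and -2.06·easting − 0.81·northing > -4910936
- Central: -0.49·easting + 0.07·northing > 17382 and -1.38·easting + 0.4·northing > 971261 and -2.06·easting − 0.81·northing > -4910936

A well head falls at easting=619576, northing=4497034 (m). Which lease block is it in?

-0.49·619576 + 0.07·4497034 = 11200.140, which is < 17382
-1.38·619576 + 0.4·4497034 = 943798.720, which is < 971261
-2.06·619576 − 0.81·4497034 = -4918924.100, which is < -4910936
This sign pattern matches South.

South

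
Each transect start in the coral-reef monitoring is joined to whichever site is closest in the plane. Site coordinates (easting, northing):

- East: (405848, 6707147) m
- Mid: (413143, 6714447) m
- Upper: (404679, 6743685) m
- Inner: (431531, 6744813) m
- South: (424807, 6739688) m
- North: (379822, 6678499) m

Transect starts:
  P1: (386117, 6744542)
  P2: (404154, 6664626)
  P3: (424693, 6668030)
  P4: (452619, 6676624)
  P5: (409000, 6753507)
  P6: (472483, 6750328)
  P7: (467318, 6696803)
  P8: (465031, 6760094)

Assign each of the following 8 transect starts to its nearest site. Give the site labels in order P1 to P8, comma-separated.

P1 → Upper (d²=345282293.00)
P2 → North (d²=784506353.00)
P3 → East (d²=1885273714.00)
P4 → Mid (d²=2988933905.00)
P5 → Upper (d²=115142725.00)
P6 → Inner (d²=1707481529.00)
P7 → Mid (d²=3246241361.00)
P8 → Inner (d²=1355758961.00)

Upper, North, East, Mid, Upper, Inner, Mid, Inner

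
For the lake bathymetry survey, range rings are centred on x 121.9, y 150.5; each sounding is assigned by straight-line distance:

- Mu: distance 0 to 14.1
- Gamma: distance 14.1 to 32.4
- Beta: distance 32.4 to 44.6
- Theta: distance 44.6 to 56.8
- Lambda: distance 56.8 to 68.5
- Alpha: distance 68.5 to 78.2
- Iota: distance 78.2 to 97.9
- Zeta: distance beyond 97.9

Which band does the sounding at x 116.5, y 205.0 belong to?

Distance = √((116.5−121.9)² + (205.0−150.5)²) = √(29.160 + 2970.250) = 54.767.
44.6 ≤ 54.767 < 56.8 → Theta.

Theta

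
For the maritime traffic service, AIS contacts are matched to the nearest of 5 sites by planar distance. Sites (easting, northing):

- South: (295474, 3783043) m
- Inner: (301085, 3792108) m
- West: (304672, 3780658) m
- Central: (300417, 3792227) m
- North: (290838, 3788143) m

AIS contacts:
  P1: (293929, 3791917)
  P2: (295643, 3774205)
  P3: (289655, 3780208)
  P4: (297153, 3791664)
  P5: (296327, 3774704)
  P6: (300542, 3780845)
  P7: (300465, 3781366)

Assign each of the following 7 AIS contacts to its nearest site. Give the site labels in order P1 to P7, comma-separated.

P1 → North (d²=23797357.00)
P2 → South (d²=78138805.00)
P3 → South (d²=41897986.00)
P4 → Central (d²=10970665.00)
P5 → South (d²=70266530.00)
P6 → West (d²=17091869.00)
P7 → West (d²=18200113.00)

North, South, South, Central, South, West, West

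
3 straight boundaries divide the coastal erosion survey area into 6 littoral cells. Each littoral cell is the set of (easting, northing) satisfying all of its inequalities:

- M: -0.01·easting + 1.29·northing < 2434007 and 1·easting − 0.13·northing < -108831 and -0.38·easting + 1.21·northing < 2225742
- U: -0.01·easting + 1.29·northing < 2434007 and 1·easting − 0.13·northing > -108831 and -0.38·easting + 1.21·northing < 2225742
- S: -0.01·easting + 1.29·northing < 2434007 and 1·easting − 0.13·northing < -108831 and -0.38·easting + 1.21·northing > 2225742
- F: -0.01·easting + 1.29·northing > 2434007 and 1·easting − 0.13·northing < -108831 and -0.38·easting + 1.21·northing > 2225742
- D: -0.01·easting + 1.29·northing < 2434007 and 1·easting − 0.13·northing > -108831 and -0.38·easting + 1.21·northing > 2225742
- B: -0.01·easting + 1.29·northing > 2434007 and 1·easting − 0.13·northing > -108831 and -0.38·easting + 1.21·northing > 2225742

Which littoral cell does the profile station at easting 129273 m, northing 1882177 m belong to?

S

-0.01·129273 + 1.29·1882177 = 2426715.600, which is < 2434007
1·129273 − 0.13·1882177 = -115410.010, which is < -108831
-0.38·129273 + 1.21·1882177 = 2228310.430, which is > 2225742
This sign pattern matches S.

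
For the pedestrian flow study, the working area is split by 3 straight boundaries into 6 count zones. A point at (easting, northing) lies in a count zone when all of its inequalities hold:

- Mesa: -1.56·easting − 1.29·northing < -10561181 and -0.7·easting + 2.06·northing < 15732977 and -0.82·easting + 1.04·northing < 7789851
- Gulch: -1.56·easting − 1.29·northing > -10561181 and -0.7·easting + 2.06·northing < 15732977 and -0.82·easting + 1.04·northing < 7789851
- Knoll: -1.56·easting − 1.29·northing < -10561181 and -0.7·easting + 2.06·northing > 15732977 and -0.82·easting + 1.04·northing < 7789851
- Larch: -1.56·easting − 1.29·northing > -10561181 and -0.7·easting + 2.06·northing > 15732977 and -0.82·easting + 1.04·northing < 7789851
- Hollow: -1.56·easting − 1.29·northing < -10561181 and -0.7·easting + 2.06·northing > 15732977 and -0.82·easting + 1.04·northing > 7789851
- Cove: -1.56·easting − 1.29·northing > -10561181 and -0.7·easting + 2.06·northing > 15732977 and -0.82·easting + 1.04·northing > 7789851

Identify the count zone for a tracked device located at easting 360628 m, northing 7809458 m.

Hollow

-1.56·360628 − 1.29·7809458 = -10636780.500, which is < -10561181
-0.7·360628 + 2.06·7809458 = 15835043.880, which is > 15732977
-0.82·360628 + 1.04·7809458 = 7826121.360, which is > 7789851
This sign pattern matches Hollow.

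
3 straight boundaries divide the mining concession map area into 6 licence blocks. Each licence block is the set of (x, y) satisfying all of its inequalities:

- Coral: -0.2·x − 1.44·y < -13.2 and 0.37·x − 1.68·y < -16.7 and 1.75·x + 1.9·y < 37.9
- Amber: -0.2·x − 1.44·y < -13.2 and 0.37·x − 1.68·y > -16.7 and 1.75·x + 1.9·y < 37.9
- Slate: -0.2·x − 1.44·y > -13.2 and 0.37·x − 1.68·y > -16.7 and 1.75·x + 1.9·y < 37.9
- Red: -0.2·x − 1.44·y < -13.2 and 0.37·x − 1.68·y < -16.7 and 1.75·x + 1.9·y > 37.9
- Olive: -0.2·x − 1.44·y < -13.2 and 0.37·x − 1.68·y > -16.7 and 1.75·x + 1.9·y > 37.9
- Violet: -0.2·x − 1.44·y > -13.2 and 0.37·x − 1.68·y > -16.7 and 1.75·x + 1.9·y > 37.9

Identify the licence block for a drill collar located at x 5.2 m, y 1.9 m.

Slate

-0.2·5.2 − 1.44·1.9 = -3.776, which is > -13.2
0.37·5.2 − 1.68·1.9 = -1.268, which is > -16.7
1.75·5.2 + 1.9·1.9 = 12.710, which is < 37.9
This sign pattern matches Slate.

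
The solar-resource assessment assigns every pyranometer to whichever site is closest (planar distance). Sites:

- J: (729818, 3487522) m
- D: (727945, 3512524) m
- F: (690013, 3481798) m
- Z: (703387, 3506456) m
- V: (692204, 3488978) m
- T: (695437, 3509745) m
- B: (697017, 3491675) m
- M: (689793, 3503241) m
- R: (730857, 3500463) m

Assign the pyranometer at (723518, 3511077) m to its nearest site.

D

Squared distances to each site:
J: 594528025.000; D: 21692138.000; F: 1979844866.000; Z: 426610802.000; V: 1468932397.000; T: 790316785.000; B: 1078740605.000; M: 1198778521.000; R: 166517917.000.
Minimum at D.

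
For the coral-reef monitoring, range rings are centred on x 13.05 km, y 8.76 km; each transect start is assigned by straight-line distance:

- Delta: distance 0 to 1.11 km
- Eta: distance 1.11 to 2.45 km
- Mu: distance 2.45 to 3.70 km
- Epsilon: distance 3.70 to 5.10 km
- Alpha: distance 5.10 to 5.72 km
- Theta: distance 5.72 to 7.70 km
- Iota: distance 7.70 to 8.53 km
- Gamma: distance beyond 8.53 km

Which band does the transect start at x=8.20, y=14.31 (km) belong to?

Distance = √((8.20−13.05)² + (14.31−8.76)²) = √(23.523 + 30.803) = 7.371 km.
5.72 ≤ 7.371 < 7.70 → Theta.

Theta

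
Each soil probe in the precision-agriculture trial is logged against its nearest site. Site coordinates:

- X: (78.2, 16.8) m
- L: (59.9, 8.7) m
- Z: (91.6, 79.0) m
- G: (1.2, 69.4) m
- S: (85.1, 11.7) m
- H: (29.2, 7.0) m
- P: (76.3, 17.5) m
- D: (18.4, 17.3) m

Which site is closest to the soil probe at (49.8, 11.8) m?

L

Squared distances to each site:
X: 831.560; L: 111.620; Z: 6263.080; G: 5679.720; S: 1246.100; H: 447.400; P: 734.740; D: 1016.210.
Minimum at L.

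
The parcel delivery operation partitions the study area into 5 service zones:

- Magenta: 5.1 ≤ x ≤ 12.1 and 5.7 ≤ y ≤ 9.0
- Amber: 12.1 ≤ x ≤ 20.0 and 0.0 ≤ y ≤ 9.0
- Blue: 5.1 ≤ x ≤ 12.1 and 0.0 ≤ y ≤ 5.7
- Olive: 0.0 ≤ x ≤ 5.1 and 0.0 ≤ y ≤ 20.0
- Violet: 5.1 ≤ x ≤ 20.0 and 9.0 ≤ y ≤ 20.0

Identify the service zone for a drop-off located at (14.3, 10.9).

The point has x = 14.3 and y = 10.9.
Only Violet satisfies 5.1 ≤ x ≤ 20.0 and 9.0 ≤ y ≤ 20.0.

Violet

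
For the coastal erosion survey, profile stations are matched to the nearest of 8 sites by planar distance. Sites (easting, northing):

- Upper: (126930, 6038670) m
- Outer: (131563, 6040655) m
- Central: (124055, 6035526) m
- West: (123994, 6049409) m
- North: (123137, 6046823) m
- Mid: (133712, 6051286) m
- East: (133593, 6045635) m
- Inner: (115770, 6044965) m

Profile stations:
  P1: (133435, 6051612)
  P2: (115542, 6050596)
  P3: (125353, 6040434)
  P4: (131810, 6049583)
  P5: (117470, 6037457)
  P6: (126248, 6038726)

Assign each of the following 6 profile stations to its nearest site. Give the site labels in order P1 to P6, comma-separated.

Mid, Inner, Upper, Mid, Central, Upper

P1 → Mid (d²=183005.00)
P2 → Inner (d²=31760145.00)
P3 → Upper (d²=5598625.00)
P4 → Mid (d²=6517813.00)
P5 → Central (d²=47090986.00)
P6 → Upper (d²=468260.00)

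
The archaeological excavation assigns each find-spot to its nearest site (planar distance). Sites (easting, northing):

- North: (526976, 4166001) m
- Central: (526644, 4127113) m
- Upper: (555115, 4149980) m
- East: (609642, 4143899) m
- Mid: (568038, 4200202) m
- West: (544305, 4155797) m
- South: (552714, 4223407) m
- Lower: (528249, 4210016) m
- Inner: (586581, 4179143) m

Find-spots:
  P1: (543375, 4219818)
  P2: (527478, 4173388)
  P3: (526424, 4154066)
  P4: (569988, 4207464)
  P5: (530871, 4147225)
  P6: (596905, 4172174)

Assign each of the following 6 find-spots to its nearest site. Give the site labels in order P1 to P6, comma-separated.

South, North, North, Mid, West, Inner

P1 → South (d²=100097842.00)
P2 → North (d²=54819773.00)
P3 → North (d²=142748929.00)
P4 → Mid (d²=56539144.00)
P5 → West (d²=253951540.00)
P6 → Inner (d²=155151937.00)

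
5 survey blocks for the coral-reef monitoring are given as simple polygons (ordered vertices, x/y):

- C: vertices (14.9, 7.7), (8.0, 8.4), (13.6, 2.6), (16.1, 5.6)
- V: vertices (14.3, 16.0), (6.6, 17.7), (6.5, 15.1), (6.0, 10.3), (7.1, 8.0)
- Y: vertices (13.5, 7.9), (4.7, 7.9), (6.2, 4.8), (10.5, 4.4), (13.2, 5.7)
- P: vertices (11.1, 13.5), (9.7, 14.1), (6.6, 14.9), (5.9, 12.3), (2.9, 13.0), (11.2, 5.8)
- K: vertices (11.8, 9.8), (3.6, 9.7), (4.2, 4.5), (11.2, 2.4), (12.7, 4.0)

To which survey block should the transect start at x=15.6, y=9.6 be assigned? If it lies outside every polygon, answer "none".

Cast a ray rightward from (15.6, 9.6). For each polygon, the edges (by vertex number in listed order) whose endpoints lie on opposite sides of y = 9.6, where each meets that height, and whether that is right or left of the point:
C: no edge straddles that height → 0 crossings.
V: 4–5 at x≈6.33 (left), 5–1 at x≈8.54 (left) → 0 crossings.
Y: no edge straddles that height → 0 crossings.
P: 5–6 at x≈6.82 (left), 6–1 at x≈11.15 (left) → 0 crossings.
K: 2–3 at x≈3.61 (left), 5–1 at x≈11.83 (left) → 0 crossings.
All counts are even, so the point lies outside every listed polygon.

none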